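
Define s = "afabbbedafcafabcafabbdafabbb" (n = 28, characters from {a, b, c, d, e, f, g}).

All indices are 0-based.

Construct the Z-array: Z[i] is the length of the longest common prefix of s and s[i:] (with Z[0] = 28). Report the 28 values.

Z[0]=28
i=1: fresh scan; Z[1]=0
i=2: fresh scan; Z[2]=1 scan→box=[2,3)
i=3: fresh scan; Z[3]=0
i=4: fresh scan; Z[4]=0
i=5: fresh scan; Z[5]=0
i=6: fresh scan; Z[6]=0
i=7: fresh scan; Z[7]=0
i=8: fresh scan; Z[8]=2 scan→box=[8,10)
i=9: min(r-i=1, Z[1]=0)=0; Z[9]=0
i=10: fresh scan; Z[10]=0
i=11: fresh scan; Z[11]=4 scan→box=[11,15)
i=12: min(r-i=3, Z[1]=0)=0; Z[12]=0
i=13: min(r-i=2, Z[2]=1)=1; Z[13]=1
i=14: min(r-i=1, Z[3]=0)=0; Z[14]=0
i=15: fresh scan; Z[15]=0
i=16: fresh scan; Z[16]=5 scan→box=[16,21)
i=17: min(r-i=4, Z[1]=0)=0; Z[17]=0
i=18: min(r-i=3, Z[2]=1)=1; Z[18]=1
i=19: min(r-i=2, Z[3]=0)=0; Z[19]=0
i=20: min(r-i=1, Z[4]=0)=0; Z[20]=0
i=21: fresh scan; Z[21]=0
i=22: fresh scan; Z[22]=6 scan→box=[22,28)
i=23: min(r-i=5, Z[1]=0)=0; Z[23]=0
i=24: min(r-i=4, Z[2]=1)=1; Z[24]=1
i=25: min(r-i=3, Z[3]=0)=0; Z[25]=0
i=26: min(r-i=2, Z[4]=0)=0; Z[26]=0
i=27: min(r-i=1, Z[5]=0)=0; Z[27]=0

[28, 0, 1, 0, 0, 0, 0, 0, 2, 0, 0, 4, 0, 1, 0, 0, 5, 0, 1, 0, 0, 0, 6, 0, 1, 0, 0, 0]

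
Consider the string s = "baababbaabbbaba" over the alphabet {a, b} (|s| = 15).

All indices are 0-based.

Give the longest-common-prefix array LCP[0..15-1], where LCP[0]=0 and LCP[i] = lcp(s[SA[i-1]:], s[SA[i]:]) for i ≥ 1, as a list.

[0, 1, 3, 1, 3, 2, 3, 0, 2, 4, 2, 3, 1, 3, 2]

rank→(start, suffix):
  0 → (14, 'a')
  1 → (1, 'aababbaabbbaba')
  2 → (7, 'aabbbaba')
  3 → (12, 'aba')
  4 → (2, 'ababbaabbbaba')
  5 → (4, 'abbaabbbaba')
  6 → (8, 'abbbaba')
  7 → (13, 'ba')
  8 → (0, 'baababbaabbbaba')
  9 → (6, 'baabbbaba')
  10 → (11, 'baba')
  11 → (3, 'babbaabbbaba')
  12 → (5, 'bbaabbbaba')
  13 → (10, 'bbaba')
  14 → (9, 'bbbaba')

SA = [14, 1, 7, 12, 2, 4, 8, 13, 0, 6, 11, 3, 5, 10, 9]
rank  pair      lcp
   1  s[14:],s[1:]  1  'a'
   2  s[1:],s[7:]  3  'aab'
   3  s[7:],s[12:]  1  'a'
   4  s[12:],s[2:]  3  'aba'
   5  s[2:],s[4:]  2  'ab'
   6  s[4:],s[8:]  3  'abb'
   7  s[8:],s[13:]  0  ''
   8  s[13:],s[0:]  2  'ba'
   9  s[0:],s[6:]  4  'baab'
  10  s[6:],s[11:]  2  'ba'
  11  s[11:],s[3:]  3  'bab'
  12  s[3:],s[5:]  1  'b'
  13  s[5:],s[10:]  3  'bba'
  14  s[10:],s[9:]  2  'bb'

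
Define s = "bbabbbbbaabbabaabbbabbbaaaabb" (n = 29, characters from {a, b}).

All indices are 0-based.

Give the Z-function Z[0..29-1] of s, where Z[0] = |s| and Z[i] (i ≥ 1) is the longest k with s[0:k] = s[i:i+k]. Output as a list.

Z[0]=29
i=1: fresh scan; Z[1]=1 extend→box=[1,2)
i=2: fresh scan; Z[2]=0
i=3: fresh scan; Z[3]=2 extend→box=[3,5)
i=4: min(r-i=1, Z[1]=1)=1; Z[4]=2 extend→box=[4,6)
i=5: min(r-i=1, Z[1]=1)=1; Z[5]=2 extend→box=[5,7)
i=6: min(r-i=1, Z[1]=1)=1; Z[6]=3 extend→box=[6,9)
i=7: min(r-i=2, Z[1]=1)=1; Z[7]=1
i=8: min(r-i=1, Z[2]=0)=0; Z[8]=0
i=9: fresh scan; Z[9]=0
i=10: fresh scan; Z[10]=4 extend→box=[10,14)
i=11: min(r-i=3, Z[1]=1)=1; Z[11]=1
i=12: min(r-i=2, Z[2]=0)=0; Z[12]=0
i=13: min(r-i=1, Z[3]=2)=1; Z[13]=1
i=14: fresh scan; Z[14]=0
i=15: fresh scan; Z[15]=0
i=16: fresh scan; Z[16]=2 extend→box=[16,18)
i=17: min(r-i=1, Z[1]=1)=1; Z[17]=6 extend→box=[17,23)
i=18: min(r-i=5, Z[1]=1)=1; Z[18]=1
i=19: min(r-i=4, Z[2]=0)=0; Z[19]=0
i=20: min(r-i=3, Z[3]=2)=2; Z[20]=2
i=21: min(r-i=2, Z[4]=2)=2; Z[21]=3 extend→box=[21,24)
i=22: min(r-i=2, Z[1]=1)=1; Z[22]=1
i=23: min(r-i=1, Z[2]=0)=0; Z[23]=0
i=24: fresh scan; Z[24]=0
i=25: fresh scan; Z[25]=0
i=26: fresh scan; Z[26]=0
i=27: fresh scan; Z[27]=2 extend→box=[27,29)
i=28: min(r-i=1, Z[1]=1)=1; Z[28]=1

[29, 1, 0, 2, 2, 2, 3, 1, 0, 0, 4, 1, 0, 1, 0, 0, 2, 6, 1, 0, 2, 3, 1, 0, 0, 0, 0, 2, 1]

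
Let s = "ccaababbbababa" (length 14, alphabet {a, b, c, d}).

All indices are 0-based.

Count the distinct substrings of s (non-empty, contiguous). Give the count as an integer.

81

rank | idx | suffix
   0 |  13 | a
   1 |   2 | aababbbababa
   2 |  11 | aba
   3 |   9 | ababa
   4 |   3 | ababbbababa
   5 |   5 | abbbababa
   6 |  12 | ba
   7 |  10 | baba
   8 |   8 | bababa
   9 |   4 | babbbababa
  10 |   7 | bbababa
  11 |   6 | bbbababa
  12 |   1 | caababbbababa
  13 |   0 | ccaababbbababa

SA = [13, 2, 11, 9, 3, 5, 12, 10, 8, 4, 7, 6, 1, 0]
i: (SA[i-1],SA[i]) lcp shared
  1: (13,2) 1 'a'
  2: (2,11) 1 'a'
  3: (11,9) 3 'aba'
  4: (9,3) 4 'abab'
  5: (3,5) 2 'ab'
  6: (5,12) 0 ''
  7: (12,10) 2 'ba'
  8: (10,8) 4 'baba'
  9: (8,4) 3 'bab'
  10: (4,7) 1 'b'
  11: (7,6) 2 'bb'
  12: (6,1) 0 ''
  13: (1,0) 1 'c'

n(n+1)/2 = 14·15/2 = 105
Σ LCP = 0 + 1 + 1 + 3 + 4 + 2 + 0 + 2 + 4 + 3 + 1 + 2 + 0 + 1 = 24
distinct = 105 − 24 = 81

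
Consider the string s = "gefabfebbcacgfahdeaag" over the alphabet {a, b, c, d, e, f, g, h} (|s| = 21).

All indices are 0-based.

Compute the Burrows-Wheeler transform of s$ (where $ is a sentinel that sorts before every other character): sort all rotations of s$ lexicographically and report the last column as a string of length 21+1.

rank  rotation                last
    0  $gefabfebbcacgfahdeaag  g
    1  aag$gefabfebbcacgfahde  e
    2  abfebbcacgfahdeaag$gef  f
    3  acgfahdeaag$gefabfebbc  c
    4  ag$gefabfebbcacgfahdea  a
    5  ahdeaag$gefabfebbcacgf  f
    6  bbcacgfahdeaag$gefabfe  e
    7  bcacgfahdeaag$gefabfeb  b
    8  bfebbcacgfahdeaag$gefa  a
    9  cacgfahdeaag$gefabfebb  b
   10  cgfahdeaag$gefabfebbca  a
   11  deaag$gefabfebbcacgfah  h
   12  eaag$gefabfebbcacgfahd  d
   13  ebbcacgfahdeaag$gefabf  f
   14  efabfebbcacgfahdeaag$g  g
   15  fabfebbcacgfahdeaag$ge  e
   16  fahdeaag$gefabfebbcacg  g
   17  febbcacgfahdeaag$gefab  b
   18  g$gefabfebbcacgfahdeaa  a
   19  gefabfebbcacgfahdeaag$  $
   20  gfahdeaag$gefabfebbcac  c
   21  hdeaag$gefabfebbcacgfa  a

gefcafebabahdfgegba$ca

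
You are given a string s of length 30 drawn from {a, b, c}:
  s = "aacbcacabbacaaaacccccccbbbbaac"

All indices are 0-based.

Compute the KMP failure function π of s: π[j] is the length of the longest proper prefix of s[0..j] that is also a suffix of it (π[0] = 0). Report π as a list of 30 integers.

π[0] = 0
j=1 s[j]='a': π[1]=1 (border 'a')
j=2 s[j]='c': k: 1→0; π[2]=0 (border '')
j=3 s[j]='b': π[3]=0 (border '')
j=4 s[j]='c': π[4]=0 (border '')
j=5 s[j]='a': π[5]=1 (border 'a')
j=6 s[j]='c': k: 1→0; π[6]=0 (border '')
j=7 s[j]='a': π[7]=1 (border 'a')
j=8 s[j]='b': k: 1→0; π[8]=0 (border '')
j=9 s[j]='b': π[9]=0 (border '')
j=10 s[j]='a': π[10]=1 (border 'a')
j=11 s[j]='c': k: 1→0; π[11]=0 (border '')
j=12 s[j]='a': π[12]=1 (border 'a')
j=13 s[j]='a': π[13]=2 (border 'aa')
j=14 s[j]='a': k: 2→1; π[14]=2 (border 'aa')
j=15 s[j]='a': k: 2→1; π[15]=2 (border 'aa')
j=16 s[j]='c': π[16]=3 (border 'aac')
j=17 s[j]='c': k: 3→0; π[17]=0 (border '')
j=18 s[j]='c': π[18]=0 (border '')
j=19 s[j]='c': π[19]=0 (border '')
j=20 s[j]='c': π[20]=0 (border '')
j=21 s[j]='c': π[21]=0 (border '')
j=22 s[j]='c': π[22]=0 (border '')
j=23 s[j]='b': π[23]=0 (border '')
j=24 s[j]='b': π[24]=0 (border '')
j=25 s[j]='b': π[25]=0 (border '')
j=26 s[j]='b': π[26]=0 (border '')
j=27 s[j]='a': π[27]=1 (border 'a')
j=28 s[j]='a': π[28]=2 (border 'aa')
j=29 s[j]='c': π[29]=3 (border 'aac')

[0, 1, 0, 0, 0, 1, 0, 1, 0, 0, 1, 0, 1, 2, 2, 2, 3, 0, 0, 0, 0, 0, 0, 0, 0, 0, 0, 1, 2, 3]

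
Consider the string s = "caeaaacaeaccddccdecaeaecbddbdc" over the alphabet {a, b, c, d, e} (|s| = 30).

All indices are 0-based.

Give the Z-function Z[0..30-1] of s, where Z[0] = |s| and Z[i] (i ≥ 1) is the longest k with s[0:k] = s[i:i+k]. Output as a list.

[30, 0, 0, 0, 0, 0, 4, 0, 0, 0, 1, 1, 0, 0, 1, 1, 0, 0, 4, 0, 0, 0, 0, 1, 0, 0, 0, 0, 0, 1]

Z[0]=30
i=1: fresh scan; Z[1]=0
i=2: fresh scan; Z[2]=0
i=3: fresh scan; Z[3]=0
i=4: fresh scan; Z[4]=0
i=5: fresh scan; Z[5]=0
i=6: fresh scan; Z[6]=4 extend→box=[6,10)
i=7: min(r-i=3, Z[1]=0)=0; Z[7]=0
i=8: min(r-i=2, Z[2]=0)=0; Z[8]=0
i=9: min(r-i=1, Z[3]=0)=0; Z[9]=0
i=10: fresh scan; Z[10]=1 extend→box=[10,11)
i=11: fresh scan; Z[11]=1 extend→box=[11,12)
i=12: fresh scan; Z[12]=0
i=13: fresh scan; Z[13]=0
i=14: fresh scan; Z[14]=1 extend→box=[14,15)
i=15: fresh scan; Z[15]=1 extend→box=[15,16)
i=16: fresh scan; Z[16]=0
i=17: fresh scan; Z[17]=0
i=18: fresh scan; Z[18]=4 extend→box=[18,22)
i=19: min(r-i=3, Z[1]=0)=0; Z[19]=0
i=20: min(r-i=2, Z[2]=0)=0; Z[20]=0
i=21: min(r-i=1, Z[3]=0)=0; Z[21]=0
i=22: fresh scan; Z[22]=0
i=23: fresh scan; Z[23]=1 extend→box=[23,24)
i=24: fresh scan; Z[24]=0
i=25: fresh scan; Z[25]=0
i=26: fresh scan; Z[26]=0
i=27: fresh scan; Z[27]=0
i=28: fresh scan; Z[28]=0
i=29: fresh scan; Z[29]=1 extend→box=[29,30)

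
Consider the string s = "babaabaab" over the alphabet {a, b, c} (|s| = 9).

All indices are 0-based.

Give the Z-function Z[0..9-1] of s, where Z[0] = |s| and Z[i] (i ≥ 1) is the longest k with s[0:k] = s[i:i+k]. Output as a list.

[9, 0, 2, 0, 0, 2, 0, 0, 1]

Z[0]=9
i=1: outside box; Z[1]=0
i=2: outside box; Z[2]=2 scan→box=[2,4)
i=3: min(r-i=1, Z[1]=0)=0; Z[3]=0
i=4: outside box; Z[4]=0
i=5: outside box; Z[5]=2 scan→box=[5,7)
i=6: min(r-i=1, Z[1]=0)=0; Z[6]=0
i=7: outside box; Z[7]=0
i=8: outside box; Z[8]=1 scan→box=[8,9)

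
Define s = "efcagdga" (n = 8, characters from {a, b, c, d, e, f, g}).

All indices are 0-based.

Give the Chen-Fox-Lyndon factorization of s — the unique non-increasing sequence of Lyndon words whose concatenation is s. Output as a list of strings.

["ef", "c", "agdg", "a"]

emit factor 1: 'ef' (i=0, period=2)
emit factor 2: 'c' (i=2, period=1)
emit factor 3: 'agdg' (i=3, period=4)
emit factor 4: 'a' (i=7, period=1)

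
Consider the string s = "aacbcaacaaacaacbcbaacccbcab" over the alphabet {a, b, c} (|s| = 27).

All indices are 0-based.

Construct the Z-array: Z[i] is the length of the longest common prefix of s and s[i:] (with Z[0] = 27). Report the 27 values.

[27, 1, 0, 0, 0, 3, 1, 0, 2, 3, 1, 0, 5, 1, 0, 0, 0, 0, 3, 1, 0, 0, 0, 0, 0, 1, 0]

Z[0]=27
i=1: fresh scan; Z[1]=1 grow→box=[1,2)
i=2: fresh scan; Z[2]=0
i=3: fresh scan; Z[3]=0
i=4: fresh scan; Z[4]=0
i=5: fresh scan; Z[5]=3 grow→box=[5,8)
i=6: min(r-i=2, Z[1]=1)=1; Z[6]=1
i=7: min(r-i=1, Z[2]=0)=0; Z[7]=0
i=8: fresh scan; Z[8]=2 grow→box=[8,10)
i=9: min(r-i=1, Z[1]=1)=1; Z[9]=3 grow→box=[9,12)
i=10: min(r-i=2, Z[1]=1)=1; Z[10]=1
i=11: min(r-i=1, Z[2]=0)=0; Z[11]=0
i=12: fresh scan; Z[12]=5 grow→box=[12,17)
i=13: min(r-i=4, Z[1]=1)=1; Z[13]=1
i=14: min(r-i=3, Z[2]=0)=0; Z[14]=0
i=15: min(r-i=2, Z[3]=0)=0; Z[15]=0
i=16: min(r-i=1, Z[4]=0)=0; Z[16]=0
i=17: fresh scan; Z[17]=0
i=18: fresh scan; Z[18]=3 grow→box=[18,21)
i=19: min(r-i=2, Z[1]=1)=1; Z[19]=1
i=20: min(r-i=1, Z[2]=0)=0; Z[20]=0
i=21: fresh scan; Z[21]=0
i=22: fresh scan; Z[22]=0
i=23: fresh scan; Z[23]=0
i=24: fresh scan; Z[24]=0
i=25: fresh scan; Z[25]=1 grow→box=[25,26)
i=26: fresh scan; Z[26]=0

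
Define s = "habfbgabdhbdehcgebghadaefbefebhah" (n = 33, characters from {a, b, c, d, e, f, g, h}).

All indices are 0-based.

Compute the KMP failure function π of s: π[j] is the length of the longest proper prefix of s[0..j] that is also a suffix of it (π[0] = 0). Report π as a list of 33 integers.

[0, 0, 0, 0, 0, 0, 0, 0, 0, 1, 0, 0, 0, 1, 0, 0, 0, 0, 0, 1, 2, 0, 0, 0, 0, 0, 0, 0, 0, 0, 1, 2, 1]

π[0] = 0
j=1 s[j]='a': π[1]=0 (border '')
j=2 s[j]='b': π[2]=0 (border '')
j=3 s[j]='f': π[3]=0 (border '')
j=4 s[j]='b': π[4]=0 (border '')
j=5 s[j]='g': π[5]=0 (border '')
j=6 s[j]='a': π[6]=0 (border '')
j=7 s[j]='b': π[7]=0 (border '')
j=8 s[j]='d': π[8]=0 (border '')
j=9 s[j]='h': π[9]=1 (border 'h')
j=10 s[j]='b': k: 1→0; π[10]=0 (border '')
j=11 s[j]='d': π[11]=0 (border '')
j=12 s[j]='e': π[12]=0 (border '')
j=13 s[j]='h': π[13]=1 (border 'h')
j=14 s[j]='c': k: 1→0; π[14]=0 (border '')
j=15 s[j]='g': π[15]=0 (border '')
j=16 s[j]='e': π[16]=0 (border '')
j=17 s[j]='b': π[17]=0 (border '')
j=18 s[j]='g': π[18]=0 (border '')
j=19 s[j]='h': π[19]=1 (border 'h')
j=20 s[j]='a': π[20]=2 (border 'ha')
j=21 s[j]='d': k: 2→0; π[21]=0 (border '')
j=22 s[j]='a': π[22]=0 (border '')
j=23 s[j]='e': π[23]=0 (border '')
j=24 s[j]='f': π[24]=0 (border '')
j=25 s[j]='b': π[25]=0 (border '')
j=26 s[j]='e': π[26]=0 (border '')
j=27 s[j]='f': π[27]=0 (border '')
j=28 s[j]='e': π[28]=0 (border '')
j=29 s[j]='b': π[29]=0 (border '')
j=30 s[j]='h': π[30]=1 (border 'h')
j=31 s[j]='a': π[31]=2 (border 'ha')
j=32 s[j]='h': k: 2→0; π[32]=1 (border 'h')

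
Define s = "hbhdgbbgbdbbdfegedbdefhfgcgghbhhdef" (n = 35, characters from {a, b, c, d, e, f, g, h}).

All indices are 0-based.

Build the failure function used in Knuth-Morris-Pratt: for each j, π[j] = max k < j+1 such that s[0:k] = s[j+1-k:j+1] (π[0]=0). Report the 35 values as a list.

π[0] = 0
j=1 s[j]='b': π[1]=0 (border '')
j=2 s[j]='h': π[2]=1 (border 'h')
j=3 s[j]='d': k: 1→0; π[3]=0 (border '')
j=4 s[j]='g': π[4]=0 (border '')
j=5 s[j]='b': π[5]=0 (border '')
j=6 s[j]='b': π[6]=0 (border '')
j=7 s[j]='g': π[7]=0 (border '')
j=8 s[j]='b': π[8]=0 (border '')
j=9 s[j]='d': π[9]=0 (border '')
j=10 s[j]='b': π[10]=0 (border '')
j=11 s[j]='b': π[11]=0 (border '')
j=12 s[j]='d': π[12]=0 (border '')
j=13 s[j]='f': π[13]=0 (border '')
j=14 s[j]='e': π[14]=0 (border '')
j=15 s[j]='g': π[15]=0 (border '')
j=16 s[j]='e': π[16]=0 (border '')
j=17 s[j]='d': π[17]=0 (border '')
j=18 s[j]='b': π[18]=0 (border '')
j=19 s[j]='d': π[19]=0 (border '')
j=20 s[j]='e': π[20]=0 (border '')
j=21 s[j]='f': π[21]=0 (border '')
j=22 s[j]='h': π[22]=1 (border 'h')
j=23 s[j]='f': k: 1→0; π[23]=0 (border '')
j=24 s[j]='g': π[24]=0 (border '')
j=25 s[j]='c': π[25]=0 (border '')
j=26 s[j]='g': π[26]=0 (border '')
j=27 s[j]='g': π[27]=0 (border '')
j=28 s[j]='h': π[28]=1 (border 'h')
j=29 s[j]='b': π[29]=2 (border 'hb')
j=30 s[j]='h': π[30]=3 (border 'hbh')
j=31 s[j]='h': k: 3→1→0; π[31]=1 (border 'h')
j=32 s[j]='d': k: 1→0; π[32]=0 (border '')
j=33 s[j]='e': π[33]=0 (border '')
j=34 s[j]='f': π[34]=0 (border '')

[0, 0, 1, 0, 0, 0, 0, 0, 0, 0, 0, 0, 0, 0, 0, 0, 0, 0, 0, 0, 0, 0, 1, 0, 0, 0, 0, 0, 1, 2, 3, 1, 0, 0, 0]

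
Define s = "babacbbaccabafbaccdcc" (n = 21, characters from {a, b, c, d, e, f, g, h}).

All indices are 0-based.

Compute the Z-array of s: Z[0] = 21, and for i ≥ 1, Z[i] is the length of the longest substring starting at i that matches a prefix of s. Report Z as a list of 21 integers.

[21, 0, 2, 0, 0, 1, 2, 0, 0, 0, 0, 2, 0, 0, 2, 0, 0, 0, 0, 0, 0]

Z[0]=21
i=1: fresh scan; Z[1]=0
i=2: fresh scan; Z[2]=2 scan→box=[2,4)
i=3: min(r-i=1, Z[1]=0)=0; Z[3]=0
i=4: fresh scan; Z[4]=0
i=5: fresh scan; Z[5]=1 scan→box=[5,6)
i=6: fresh scan; Z[6]=2 scan→box=[6,8)
i=7: min(r-i=1, Z[1]=0)=0; Z[7]=0
i=8: fresh scan; Z[8]=0
i=9: fresh scan; Z[9]=0
i=10: fresh scan; Z[10]=0
i=11: fresh scan; Z[11]=2 scan→box=[11,13)
i=12: min(r-i=1, Z[1]=0)=0; Z[12]=0
i=13: fresh scan; Z[13]=0
i=14: fresh scan; Z[14]=2 scan→box=[14,16)
i=15: min(r-i=1, Z[1]=0)=0; Z[15]=0
i=16: fresh scan; Z[16]=0
i=17: fresh scan; Z[17]=0
i=18: fresh scan; Z[18]=0
i=19: fresh scan; Z[19]=0
i=20: fresh scan; Z[20]=0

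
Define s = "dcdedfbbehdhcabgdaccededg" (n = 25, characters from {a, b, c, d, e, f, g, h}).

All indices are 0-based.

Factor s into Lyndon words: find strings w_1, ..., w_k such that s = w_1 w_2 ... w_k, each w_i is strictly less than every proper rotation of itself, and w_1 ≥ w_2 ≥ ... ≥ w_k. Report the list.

["d", "cdedf", "bbehdhc", "abgdaccededg"]

emit factor 1: 'd' (i=0, period=1)
emit factor 2: 'cdedf' (i=1, period=5)
emit factor 3: 'bbehdhc' (i=6, period=7)
emit factor 4: 'abgdaccededg' (i=13, period=12)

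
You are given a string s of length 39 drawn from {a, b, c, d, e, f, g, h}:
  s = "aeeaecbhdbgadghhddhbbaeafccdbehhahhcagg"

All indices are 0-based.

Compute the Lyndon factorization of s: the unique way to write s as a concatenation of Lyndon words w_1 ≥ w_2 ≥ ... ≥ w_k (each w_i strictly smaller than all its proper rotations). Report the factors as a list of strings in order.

["aee", "aecbhdbg", "adghhddhbbaeafccdbehhahhcagg"]

emit factor 1: 'aee' (i=0, period=3)
emit factor 2: 'aecbhdbg' (i=3, period=8)
emit factor 3: 'adghhddhbbaeafccdbehhahhcagg' (i=11, period=28)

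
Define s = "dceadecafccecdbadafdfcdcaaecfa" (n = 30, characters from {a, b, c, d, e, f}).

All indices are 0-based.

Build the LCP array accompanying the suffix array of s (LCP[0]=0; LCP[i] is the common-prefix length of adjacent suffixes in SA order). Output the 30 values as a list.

rank→(start, suffix):
  0 → (29, 'a')
  1 → (24, 'aaecfa')
  2 → (15, 'adafdfcdcaaecfa')
  3 → (3, 'adecafccecdbadafdfcdcaaecfa')
  4 → (25, 'aecfa')
  5 → (7, 'afccecdbadafdfcdcaaecfa')
  6 → (17, 'afdfcdcaaecfa')
  7 → (14, 'badafdfcdcaaecfa')
  8 → (23, 'caaecfa')
  9 → (6, 'cafccecdbadafdfcdcaaecfa')
  10 → (9, 'ccecdbadafdfcdcaaecfa')
  11 → (12, 'cdbadafdfcdcaaecfa')
  12 → (21, 'cdcaaecfa')
  13 → (1, 'ceadecafccecdbadafdfcdcaaecfa')
  14 → (10, 'cecdbadafdfcdcaaecfa')
  15 → (27, 'cfa')
  16 → (16, 'dafdfcdcaaecfa')
  17 → (13, 'dbadafdfcdcaaecfa')
  18 → (22, 'dcaaecfa')
  19 → (0, 'dceadecafccecdbadafdfcdcaaecfa')
  20 → (4, 'decafccecdbadafdfcdcaaecfa')
  21 → (19, 'dfcdcaaecfa')
  22 → (2, 'eadecafccecdbadafdfcdcaaecfa')
  23 → (5, 'ecafccecdbadafdfcdcaaecfa')
  24 → (11, 'ecdbadafdfcdcaaecfa')
  25 → (26, 'ecfa')
  26 → (28, 'fa')
  27 → (8, 'fccecdbadafdfcdcaaecfa')
  28 → (20, 'fcdcaaecfa')
  29 → (18, 'fdfcdcaaecfa')

SA = [29, 24, 15, 3, 25, 7, 17, 14, 23, 6, 9, 12, 21, 1, 10, 27, 16, 13, 22, 0, 4, 19, 2, 5, 11, 26, 28, 8, 20, 18]
[i] adj suffixes → lcp
  [1] 29/24 → 1 ('a')
  [2] 24/15 → 1 ('a')
  [3] 15/3 → 2 ('ad')
  [4] 3/25 → 1 ('a')
  [5] 25/7 → 1 ('a')
  [6] 7/17 → 2 ('af')
  [7] 17/14 → 0 ('')
  [8] 14/23 → 0 ('')
  [9] 23/6 → 2 ('ca')
  [10] 6/9 → 1 ('c')
  [11] 9/12 → 1 ('c')
  [12] 12/21 → 2 ('cd')
  [13] 21/1 → 1 ('c')
  [14] 1/10 → 2 ('ce')
  [15] 10/27 → 1 ('c')
  [16] 27/16 → 0 ('')
  [17] 16/13 → 1 ('d')
  [18] 13/22 → 1 ('d')
  [19] 22/0 → 2 ('dc')
  [20] 0/4 → 1 ('d')
  [21] 4/19 → 1 ('d')
  [22] 19/2 → 0 ('')
  [23] 2/5 → 1 ('e')
  [24] 5/11 → 2 ('ec')
  [25] 11/26 → 2 ('ec')
  [26] 26/28 → 0 ('')
  [27] 28/8 → 1 ('f')
  [28] 8/20 → 2 ('fc')
  [29] 20/18 → 1 ('f')

[0, 1, 1, 2, 1, 1, 2, 0, 0, 2, 1, 1, 2, 1, 2, 1, 0, 1, 1, 2, 1, 1, 0, 1, 2, 2, 0, 1, 2, 1]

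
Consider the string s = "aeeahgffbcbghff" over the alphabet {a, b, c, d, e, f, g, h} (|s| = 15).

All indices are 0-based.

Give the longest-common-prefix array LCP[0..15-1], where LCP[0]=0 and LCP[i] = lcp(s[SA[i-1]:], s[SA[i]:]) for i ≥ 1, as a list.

[0, 1, 0, 1, 0, 0, 1, 0, 1, 1, 2, 0, 1, 0, 1]

rank | idx | suffix
   0 |   0 | aeeahgffbcbghff
   1 |   3 | ahgffbcbghff
   2 |   8 | bcbghff
   3 |  10 | bghff
   4 |   9 | cbghff
   5 |   2 | eahgffbcbghff
   6 |   1 | eeahgffbcbghff
   7 |  14 | f
   8 |   7 | fbcbghff
   9 |  13 | ff
  10 |   6 | ffbcbghff
  11 |   5 | gffbcbghff
  12 |  11 | ghff
  13 |  12 | hff
  14 |   4 | hgffbcbghff

SA = [0, 3, 8, 10, 9, 2, 1, 14, 7, 13, 6, 5, 11, 12, 4]
rank  pair      lcp
   1  s[0:],s[3:]  1  'a'
   2  s[3:],s[8:]  0  ''
   3  s[8:],s[10:]  1  'b'
   4  s[10:],s[9:]  0  ''
   5  s[9:],s[2:]  0  ''
   6  s[2:],s[1:]  1  'e'
   7  s[1:],s[14:]  0  ''
   8  s[14:],s[7:]  1  'f'
   9  s[7:],s[13:]  1  'f'
  10  s[13:],s[6:]  2  'ff'
  11  s[6:],s[5:]  0  ''
  12  s[5:],s[11:]  1  'g'
  13  s[11:],s[12:]  0  ''
  14  s[12:],s[4:]  1  'h'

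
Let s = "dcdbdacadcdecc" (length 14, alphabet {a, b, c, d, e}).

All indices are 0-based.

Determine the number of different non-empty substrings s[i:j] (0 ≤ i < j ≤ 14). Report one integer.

93

rank | idx | suffix
   0 |   5 | acadcdecc
   1 |   7 | adcdecc
   2 |   3 | bdacadcdecc
   3 |  13 | c
   4 |   6 | cadcdecc
   5 |  12 | cc
   6 |   1 | cdbdacadcdecc
   7 |   9 | cdecc
   8 |   4 | dacadcdecc
   9 |   2 | dbdacadcdecc
  10 |   0 | dcdbdacadcdecc
  11 |   8 | dcdecc
  12 |  10 | decc
  13 |  11 | ecc

SA = [5, 7, 3, 13, 6, 12, 1, 9, 4, 2, 0, 8, 10, 11]
rank  pair      lcp
   1  s[5:],s[7:]  1  'a'
   2  s[7:],s[3:]  0  ''
   3  s[3:],s[13:]  0  ''
   4  s[13:],s[6:]  1  'c'
   5  s[6:],s[12:]  1  'c'
   6  s[12:],s[1:]  1  'c'
   7  s[1:],s[9:]  2  'cd'
   8  s[9:],s[4:]  0  ''
   9  s[4:],s[2:]  1  'd'
  10  s[2:],s[0:]  1  'd'
  11  s[0:],s[8:]  3  'dcd'
  12  s[8:],s[10:]  1  'd'
  13  s[10:],s[11:]  0  ''

n(n+1)/2 = 14·15/2 = 105
Σ LCP = 0 + 1 + 0 + 0 + 1 + 1 + 1 + 2 + 0 + 1 + 1 + 3 + 1 + 0 = 12
distinct = 105 − 12 = 93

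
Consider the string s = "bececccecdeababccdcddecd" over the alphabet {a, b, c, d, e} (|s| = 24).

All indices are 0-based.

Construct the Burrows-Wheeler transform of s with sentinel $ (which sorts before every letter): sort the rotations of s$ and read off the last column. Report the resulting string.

rank  rotation                   last
    0  $bececccecdeababccdcddecd  d
    1  ababccdcddecd$bececccecde  e
    2  abccdcddecd$bececccecdeab  b
    3  babccdcddecd$bececccecdea  a
    4  bccdcddecd$bececccecdeaba  a
    5  bececccecdeababccdcddecd$  $
    6  cccecdeababccdcddecd$bece  e
    7  ccdcddecd$bececccecdeabab  b
    8  ccecdeababccdcddecd$becec  c
    9  cd$bececccecdeababccdcdde  e
   10  cdcddecd$bececccecdeababc  c
   11  cddecd$bececccecdeababccd  d
   12  cdeababccdcddecd$bececcce  e
   13  cecccecdeababccdcddecd$be  e
   14  cecdeababccdcddecd$bececc  c
   15  d$bececccecdeababccdcddec  c
   16  dcddecd$bececccecdeababcc  c
   17  ddecd$bececccecdeababccdc  c
   18  deababccdcddecd$bececccec  c
   19  decd$bececccecdeababccdcd  d
   20  eababccdcddecd$bececccecd  d
   21  ecccecdeababccdcddecd$bec  c
   22  ecd$bececccecdeababccdcdd  d
   23  ecdeababccdcddecd$bececcc  c
   24  ececccecdeababccdcddecd$b  b

debaa$ebcecdeecccccddcdcb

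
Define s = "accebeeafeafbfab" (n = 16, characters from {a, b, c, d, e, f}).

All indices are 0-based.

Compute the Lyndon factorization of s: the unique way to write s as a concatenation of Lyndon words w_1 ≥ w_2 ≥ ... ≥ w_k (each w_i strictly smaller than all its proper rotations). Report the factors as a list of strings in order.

["accebeeafeafbf", "ab"]

emit factor 1: 'accebeeafeafbf' (i=0, period=14)
emit factor 2: 'ab' (i=14, period=2)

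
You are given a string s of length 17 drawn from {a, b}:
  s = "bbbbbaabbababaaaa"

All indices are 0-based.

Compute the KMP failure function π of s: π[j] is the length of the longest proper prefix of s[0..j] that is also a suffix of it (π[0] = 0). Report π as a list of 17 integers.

[0, 1, 2, 3, 4, 0, 0, 1, 2, 0, 1, 0, 1, 0, 0, 0, 0]

π[0] = 0
j=1 s[j]='b': π[1]=1 (border 'b')
j=2 s[j]='b': π[2]=2 (border 'bb')
j=3 s[j]='b': π[3]=3 (border 'bbb')
j=4 s[j]='b': π[4]=4 (border 'bbbb')
j=5 s[j]='a': k: 4→3→2→1→0; π[5]=0 (border '')
j=6 s[j]='a': π[6]=0 (border '')
j=7 s[j]='b': π[7]=1 (border 'b')
j=8 s[j]='b': π[8]=2 (border 'bb')
j=9 s[j]='a': k: 2→1→0; π[9]=0 (border '')
j=10 s[j]='b': π[10]=1 (border 'b')
j=11 s[j]='a': k: 1→0; π[11]=0 (border '')
j=12 s[j]='b': π[12]=1 (border 'b')
j=13 s[j]='a': k: 1→0; π[13]=0 (border '')
j=14 s[j]='a': π[14]=0 (border '')
j=15 s[j]='a': π[15]=0 (border '')
j=16 s[j]='a': π[16]=0 (border '')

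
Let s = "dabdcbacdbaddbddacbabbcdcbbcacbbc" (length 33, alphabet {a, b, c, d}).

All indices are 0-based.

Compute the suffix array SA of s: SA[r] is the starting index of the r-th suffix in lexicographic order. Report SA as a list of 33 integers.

[19, 1, 16, 28, 6, 10, 18, 5, 9, 30, 25, 20, 31, 26, 21, 2, 13, 32, 27, 17, 4, 29, 24, 7, 22, 0, 15, 8, 12, 3, 23, 14, 11]

rank→(start, suffix):
  0 → (19, 'abbcdcbbcacbbc')
  1 → (1, 'abdcbacdbaddbddacbabbcdcbbcacbbc')
  2 → (16, 'acbabbcdcbbcacbbc')
  3 → (28, 'acbbc')
  4 → (6, 'acdbaddbddacbabbcdcbbcacbbc')
  5 → (10, 'addbddacbabbcdcbbcacbbc')
  6 → (18, 'babbcdcbbcacbbc')
  7 → (5, 'bacdbaddbddacbabbcdcbbcacbbc')
  8 → (9, 'baddbddacbabbcdcbbcacbbc')
  9 → (30, 'bbc')
  10 → (25, 'bbcacbbc')
  11 → (20, 'bbcdcbbcacbbc')
  12 → (31, 'bc')
  13 → (26, 'bcacbbc')
  14 → (21, 'bcdcbbcacbbc')
  15 → (2, 'bdcbacdbaddbddacbabbcdcbbcacbbc')
  16 → (13, 'bddacbabbcdcbbcacbbc')
  17 → (32, 'c')
  18 → (27, 'cacbbc')
  19 → (17, 'cbabbcdcbbcacbbc')
  20 → (4, 'cbacdbaddbddacbabbcdcbbcacbbc')
  21 → (29, 'cbbc')
  22 → (24, 'cbbcacbbc')
  23 → (7, 'cdbaddbddacbabbcdcbbcacbbc')
  24 → (22, 'cdcbbcacbbc')
  25 → (0, 'dabdcbacdbaddbddacbabbcdcbbcacbbc')
  26 → (15, 'dacbabbcdcbbcacbbc')
  27 → (8, 'dbaddbddacbabbcdcbbcacbbc')
  28 → (12, 'dbddacbabbcdcbbcacbbc')
  29 → (3, 'dcbacdbaddbddacbabbcdcbbcacbbc')
  30 → (23, 'dcbbcacbbc')
  31 → (14, 'ddacbabbcdcbbcacbbc')
  32 → (11, 'ddbddacbabbcdcbbcacbbc')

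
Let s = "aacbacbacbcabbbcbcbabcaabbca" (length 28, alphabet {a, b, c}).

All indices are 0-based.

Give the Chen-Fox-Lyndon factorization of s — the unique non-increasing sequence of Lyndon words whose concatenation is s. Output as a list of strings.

["aacbacbacbcabbbcbcbabc", "aabbc", "a"]

emit factor 1: 'aacbacbacbcabbbcbcbabc' (i=0, period=22)
emit factor 2: 'aabbc' (i=22, period=5)
emit factor 3: 'a' (i=27, period=1)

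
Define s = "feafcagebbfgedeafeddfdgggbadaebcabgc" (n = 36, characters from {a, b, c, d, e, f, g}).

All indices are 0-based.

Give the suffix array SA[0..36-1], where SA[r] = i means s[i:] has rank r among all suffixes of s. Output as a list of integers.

[32, 26, 28, 2, 15, 5, 25, 8, 30, 9, 33, 35, 31, 4, 27, 18, 13, 19, 21, 1, 14, 7, 29, 17, 12, 3, 20, 0, 16, 10, 24, 34, 6, 11, 23, 22]

rank | idx | suffix
   0 |  32 | abgc
   1 |  26 | adaebcabgc
   2 |  28 | aebcabgc
   3 |   2 | afcagebbfgedeafeddfdgggbadaebcabgc
   4 |  15 | afeddfdgggbadaebcabgc
   5 |   5 | agebbfgedeafeddfdgggbadaebcabgc
   6 |  25 | badaebcabgc
   7 |   8 | bbfgedeafeddfdgggbadaebcabgc
   8 |  30 | bcabgc
   9 |   9 | bfgedeafeddfdgggbadaebcabgc
  10 |  33 | bgc
  11 |  35 | c
  12 |  31 | cabgc
  13 |   4 | cagebbfgedeafeddfdgggbadaebcabgc
  14 |  27 | daebcabgc
  15 |  18 | ddfdgggbadaebcabgc
  16 |  13 | deafeddfdgggbadaebcabgc
  17 |  19 | dfdgggbadaebcabgc
  18 |  21 | dgggbadaebcabgc
  19 |   1 | eafcagebbfgedeafeddfdgggbadaebcabgc
  20 |  14 | eafeddfdgggbadaebcabgc
  21 |   7 | ebbfgedeafeddfdgggbadaebcabgc
  22 |  29 | ebcabgc
  23 |  17 | eddfdgggbadaebcabgc
  24 |  12 | edeafeddfdgggbadaebcabgc
  25 |   3 | fcagebbfgedeafeddfdgggbadaebcabgc
  26 |  20 | fdgggbadaebcabgc
  27 |   0 | feafcagebbfgedeafeddfdgggbadaebcabgc
  28 |  16 | feddfdgggbadaebcabgc
  29 |  10 | fgedeafeddfdgggbadaebcabgc
  30 |  24 | gbadaebcabgc
  31 |  34 | gc
  32 |   6 | gebbfgedeafeddfdgggbadaebcabgc
  33 |  11 | gedeafeddfdgggbadaebcabgc
  34 |  23 | ggbadaebcabgc
  35 |  22 | gggbadaebcabgc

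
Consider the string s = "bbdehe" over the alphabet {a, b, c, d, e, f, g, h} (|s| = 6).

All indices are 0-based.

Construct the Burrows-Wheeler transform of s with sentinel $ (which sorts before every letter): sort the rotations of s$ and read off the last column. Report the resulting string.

rank  rotation last
    0  $bbdehe  e
    1  bbdehe$  $
    2  bdehe$b  b
    3  dehe$bb  b
    4  e$bbdeh  h
    5  ehe$bbd  d
    6  he$bbde  e

e$bbhde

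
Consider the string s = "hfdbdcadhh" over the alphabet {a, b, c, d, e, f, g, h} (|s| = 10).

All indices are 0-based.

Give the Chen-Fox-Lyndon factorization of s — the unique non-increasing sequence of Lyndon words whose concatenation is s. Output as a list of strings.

emit factor 1: 'h' (i=0, period=1)
emit factor 2: 'f' (i=1, period=1)
emit factor 3: 'd' (i=2, period=1)
emit factor 4: 'bdc' (i=3, period=3)
emit factor 5: 'adhh' (i=6, period=4)

["h", "f", "d", "bdc", "adhh"]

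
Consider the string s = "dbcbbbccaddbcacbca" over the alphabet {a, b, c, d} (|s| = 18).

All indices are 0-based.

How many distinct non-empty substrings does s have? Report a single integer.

147

sorted suffixes:
  #0 SA[0]=17  'a'
  #1 SA[1]=13  'acbca'
  #2 SA[2]=8  'addbcacbca'
  #3 SA[3]=3  'bbbccaddbcacbca'
  #4 SA[4]=4  'bbccaddbcacbca'
  #5 SA[5]=15  'bca'
  #6 SA[6]=11  'bcacbca'
  #7 SA[7]=1  'bcbbbccaddbcacbca'
  #8 SA[8]=5  'bccaddbcacbca'
  #9 SA[9]=16  'ca'
  #10 SA[10]=12  'cacbca'
  #11 SA[11]=7  'caddbcacbca'
  #12 SA[12]=2  'cbbbccaddbcacbca'
  #13 SA[13]=14  'cbca'
  #14 SA[14]=6  'ccaddbcacbca'
  #15 SA[15]=10  'dbcacbca'
  #16 SA[16]=0  'dbcbbbccaddbcacbca'
  #17 SA[17]=9  'ddbcacbca'

SA = [17, 13, 8, 3, 4, 15, 11, 1, 5, 16, 12, 7, 2, 14, 6, 10, 0, 9]
[i] adj suffixes → lcp
  [1] 17/13 → 1 ('a')
  [2] 13/8 → 1 ('a')
  [3] 8/3 → 0 ('')
  [4] 3/4 → 2 ('bb')
  [5] 4/15 → 1 ('b')
  [6] 15/11 → 3 ('bca')
  [7] 11/1 → 2 ('bc')
  [8] 1/5 → 2 ('bc')
  [9] 5/16 → 0 ('')
  [10] 16/12 → 2 ('ca')
  [11] 12/7 → 2 ('ca')
  [12] 7/2 → 1 ('c')
  [13] 2/14 → 2 ('cb')
  [14] 14/6 → 1 ('c')
  [15] 6/10 → 0 ('')
  [16] 10/0 → 3 ('dbc')
  [17] 0/9 → 1 ('d')

n(n+1)/2 = 18·19/2 = 171
Σ LCP = 0 + 1 + 1 + 0 + 2 + 1 + 3 + 2 + 2 + 0 + 2 + 2 + 1 + 2 + 1 + 0 + 3 + 1 = 24
distinct = 171 − 24 = 147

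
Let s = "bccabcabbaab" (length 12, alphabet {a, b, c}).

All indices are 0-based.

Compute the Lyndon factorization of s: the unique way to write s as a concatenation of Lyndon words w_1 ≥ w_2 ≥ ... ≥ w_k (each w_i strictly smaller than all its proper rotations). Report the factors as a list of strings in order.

emit factor 1: 'bcc' (i=0, period=3)
emit factor 2: 'abc' (i=3, period=3)
emit factor 3: 'abb' (i=6, period=3)
emit factor 4: 'aab' (i=9, period=3)

["bcc", "abc", "abb", "aab"]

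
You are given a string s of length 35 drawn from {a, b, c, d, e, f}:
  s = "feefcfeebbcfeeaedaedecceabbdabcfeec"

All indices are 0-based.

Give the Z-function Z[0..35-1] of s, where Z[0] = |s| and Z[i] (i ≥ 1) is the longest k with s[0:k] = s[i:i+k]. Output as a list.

[35, 0, 0, 1, 0, 3, 0, 0, 0, 0, 0, 3, 0, 0, 0, 0, 0, 0, 0, 0, 0, 0, 0, 0, 0, 0, 0, 0, 0, 0, 0, 3, 0, 0, 0]

Z[0]=35
i=1: i≥r, start 0; Z[1]=0
i=2: i≥r, start 0; Z[2]=0
i=3: i≥r, start 0; Z[3]=1 scan→box=[3,4)
i=4: i≥r, start 0; Z[4]=0
i=5: i≥r, start 0; Z[5]=3 scan→box=[5,8)
i=6: min(r-i=2, Z[1]=0)=0; Z[6]=0
i=7: min(r-i=1, Z[2]=0)=0; Z[7]=0
i=8: i≥r, start 0; Z[8]=0
i=9: i≥r, start 0; Z[9]=0
i=10: i≥r, start 0; Z[10]=0
i=11: i≥r, start 0; Z[11]=3 scan→box=[11,14)
i=12: min(r-i=2, Z[1]=0)=0; Z[12]=0
i=13: min(r-i=1, Z[2]=0)=0; Z[13]=0
i=14: i≥r, start 0; Z[14]=0
i=15: i≥r, start 0; Z[15]=0
i=16: i≥r, start 0; Z[16]=0
i=17: i≥r, start 0; Z[17]=0
i=18: i≥r, start 0; Z[18]=0
i=19: i≥r, start 0; Z[19]=0
i=20: i≥r, start 0; Z[20]=0
i=21: i≥r, start 0; Z[21]=0
i=22: i≥r, start 0; Z[22]=0
i=23: i≥r, start 0; Z[23]=0
i=24: i≥r, start 0; Z[24]=0
i=25: i≥r, start 0; Z[25]=0
i=26: i≥r, start 0; Z[26]=0
i=27: i≥r, start 0; Z[27]=0
i=28: i≥r, start 0; Z[28]=0
i=29: i≥r, start 0; Z[29]=0
i=30: i≥r, start 0; Z[30]=0
i=31: i≥r, start 0; Z[31]=3 scan→box=[31,34)
i=32: min(r-i=2, Z[1]=0)=0; Z[32]=0
i=33: min(r-i=1, Z[2]=0)=0; Z[33]=0
i=34: i≥r, start 0; Z[34]=0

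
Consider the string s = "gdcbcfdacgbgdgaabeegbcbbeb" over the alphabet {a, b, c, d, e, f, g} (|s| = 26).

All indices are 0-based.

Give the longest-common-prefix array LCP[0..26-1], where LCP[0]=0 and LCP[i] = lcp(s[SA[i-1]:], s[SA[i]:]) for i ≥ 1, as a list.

[0, 1, 1, 0, 1, 1, 2, 1, 2, 1, 0, 2, 1, 1, 0, 1, 1, 0, 1, 1, 0, 0, 1, 2, 1, 2]

sorted suffixes:
  #0 SA[0]=14  'aabeegbcbbeb'
  #1 SA[1]=15  'abeegbcbbeb'
  #2 SA[2]=7  'acgbgdgaabeegbcbbeb'
  #3 SA[3]=25  'b'
  #4 SA[4]=22  'bbeb'
  #5 SA[5]=20  'bcbbeb'
  #6 SA[6]=3  'bcfdacgbgdgaabeegbcbbeb'
  #7 SA[7]=23  'beb'
  #8 SA[8]=16  'beegbcbbeb'
  #9 SA[9]=10  'bgdgaabeegbcbbeb'
  #10 SA[10]=21  'cbbeb'
  #11 SA[11]=2  'cbcfdacgbgdgaabeegbcbbeb'
  #12 SA[12]=4  'cfdacgbgdgaabeegbcbbeb'
  #13 SA[13]=8  'cgbgdgaabeegbcbbeb'
  #14 SA[14]=6  'dacgbgdgaabeegbcbbeb'
  #15 SA[15]=1  'dcbcfdacgbgdgaabeegbcbbeb'
  #16 SA[16]=12  'dgaabeegbcbbeb'
  #17 SA[17]=24  'eb'
  #18 SA[18]=17  'eegbcbbeb'
  #19 SA[19]=18  'egbcbbeb'
  #20 SA[20]=5  'fdacgbgdgaabeegbcbbeb'
  #21 SA[21]=13  'gaabeegbcbbeb'
  #22 SA[22]=19  'gbcbbeb'
  #23 SA[23]=9  'gbgdgaabeegbcbbeb'
  #24 SA[24]=0  'gdcbcfdacgbgdgaabeegbcbbeb'
  #25 SA[25]=11  'gdgaabeegbcbbeb'

SA = [14, 15, 7, 25, 22, 20, 3, 23, 16, 10, 21, 2, 4, 8, 6, 1, 12, 24, 17, 18, 5, 13, 19, 9, 0, 11]
i: (SA[i-1],SA[i]) lcp shared
  1: (14,15) 1 'a'
  2: (15,7) 1 'a'
  3: (7,25) 0 ''
  4: (25,22) 1 'b'
  5: (22,20) 1 'b'
  6: (20,3) 2 'bc'
  7: (3,23) 1 'b'
  8: (23,16) 2 'be'
  9: (16,10) 1 'b'
  10: (10,21) 0 ''
  11: (21,2) 2 'cb'
  12: (2,4) 1 'c'
  13: (4,8) 1 'c'
  14: (8,6) 0 ''
  15: (6,1) 1 'd'
  16: (1,12) 1 'd'
  17: (12,24) 0 ''
  18: (24,17) 1 'e'
  19: (17,18) 1 'e'
  20: (18,5) 0 ''
  21: (5,13) 0 ''
  22: (13,19) 1 'g'
  23: (19,9) 2 'gb'
  24: (9,0) 1 'g'
  25: (0,11) 2 'gd'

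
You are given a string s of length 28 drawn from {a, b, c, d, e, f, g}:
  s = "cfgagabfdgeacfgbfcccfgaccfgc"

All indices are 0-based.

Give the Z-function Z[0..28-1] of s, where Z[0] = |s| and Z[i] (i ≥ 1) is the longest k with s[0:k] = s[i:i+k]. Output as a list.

[28, 0, 0, 0, 0, 0, 0, 0, 0, 0, 0, 0, 3, 0, 0, 0, 0, 1, 1, 4, 0, 0, 0, 1, 3, 0, 0, 1]

Z[0]=28
i=1: i≥r, start 0; Z[1]=0
i=2: i≥r, start 0; Z[2]=0
i=3: i≥r, start 0; Z[3]=0
i=4: i≥r, start 0; Z[4]=0
i=5: i≥r, start 0; Z[5]=0
i=6: i≥r, start 0; Z[6]=0
i=7: i≥r, start 0; Z[7]=0
i=8: i≥r, start 0; Z[8]=0
i=9: i≥r, start 0; Z[9]=0
i=10: i≥r, start 0; Z[10]=0
i=11: i≥r, start 0; Z[11]=0
i=12: i≥r, start 0; Z[12]=3 grow→box=[12,15)
i=13: min(r-i=2, Z[1]=0)=0; Z[13]=0
i=14: min(r-i=1, Z[2]=0)=0; Z[14]=0
i=15: i≥r, start 0; Z[15]=0
i=16: i≥r, start 0; Z[16]=0
i=17: i≥r, start 0; Z[17]=1 grow→box=[17,18)
i=18: i≥r, start 0; Z[18]=1 grow→box=[18,19)
i=19: i≥r, start 0; Z[19]=4 grow→box=[19,23)
i=20: min(r-i=3, Z[1]=0)=0; Z[20]=0
i=21: min(r-i=2, Z[2]=0)=0; Z[21]=0
i=22: min(r-i=1, Z[3]=0)=0; Z[22]=0
i=23: i≥r, start 0; Z[23]=1 grow→box=[23,24)
i=24: i≥r, start 0; Z[24]=3 grow→box=[24,27)
i=25: min(r-i=2, Z[1]=0)=0; Z[25]=0
i=26: min(r-i=1, Z[2]=0)=0; Z[26]=0
i=27: i≥r, start 0; Z[27]=1 grow→box=[27,28)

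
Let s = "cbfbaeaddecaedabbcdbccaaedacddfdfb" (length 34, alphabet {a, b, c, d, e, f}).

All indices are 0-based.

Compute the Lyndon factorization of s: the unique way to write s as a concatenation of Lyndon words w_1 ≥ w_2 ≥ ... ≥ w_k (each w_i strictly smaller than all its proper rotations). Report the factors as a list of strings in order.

emit factor 1: 'c' (i=0, period=1)
emit factor 2: 'bf' (i=1, period=2)
emit factor 3: 'b' (i=3, period=1)
emit factor 4: 'ae' (i=4, period=2)
emit factor 5: 'addecaed' (i=6, period=8)
emit factor 6: 'abbcdbcc' (i=14, period=8)
emit factor 7: 'aaedacddfdfb' (i=22, period=12)

["c", "bf", "b", "ae", "addecaed", "abbcdbcc", "aaedacddfdfb"]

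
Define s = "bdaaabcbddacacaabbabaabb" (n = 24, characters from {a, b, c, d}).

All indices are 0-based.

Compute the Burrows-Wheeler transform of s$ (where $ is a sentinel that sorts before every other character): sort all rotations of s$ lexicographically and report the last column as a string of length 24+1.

rank  rotation                   last
    0  $bdaaabcbddacacaabbabaabb  b
    1  aaabcbddacacaabbabaabb$bd  d
    2  aabb$bdaaabcbddacacaabbab  b
    3  aabbabaabb$bdaaabcbddacac  c
    4  aabcbddacacaabbabaabb$bda  a
    5  abaabb$bdaaabcbddacacaabb  b
    6  abb$bdaaabcbddacacaabbaba  a
    7  abbabaabb$bdaaabcbddacaca  a
    8  abcbddacacaabbabaabb$bdaa  a
    9  acaabbabaabb$bdaaabcbddac  c
   10  acacaabbabaabb$bdaaabcbdd  d
   11  b$bdaaabcbddacacaabbabaab  b
   12  baabb$bdaaabcbddacacaabba  a
   13  babaabb$bdaaabcbddacacaab  b
   14  bb$bdaaabcbddacacaabbabaa  a
   15  bbabaabb$bdaaabcbddacacaa  a
   16  bcbddacacaabbabaabb$bdaaa  a
   17  bdaaabcbddacacaabbabaabb$  $
   18  bddacacaabbabaabb$bdaaabc  c
   19  caabbabaabb$bdaaabcbddaca  a
   20  cacaabbabaabb$bdaaabcbdda  a
   21  cbddacacaabbabaabb$bdaaab  b
   22  daaabcbddacacaabbabaabb$b  b
   23  dacacaabbabaabb$bdaaabcbd  d
   24  ddacacaabbabaabb$bdaaabcb  b

bdbcabaaacdbabaaa$caabbdb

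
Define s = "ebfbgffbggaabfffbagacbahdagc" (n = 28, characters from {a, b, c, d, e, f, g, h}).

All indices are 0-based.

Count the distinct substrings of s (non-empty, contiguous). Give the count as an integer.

375

sorted suffixes:
  #0 SA[0]=10  'aabfffbagacbahdagc'
  #1 SA[1]=11  'abfffbagacbahdagc'
  #2 SA[2]=19  'acbahdagc'
  #3 SA[3]=17  'agacbahdagc'
  #4 SA[4]=25  'agc'
  #5 SA[5]=22  'ahdagc'
  #6 SA[6]=16  'bagacbahdagc'
  #7 SA[7]=21  'bahdagc'
  #8 SA[8]=1  'bfbgffbggaabfffbagacbahdagc'
  #9 SA[9]=12  'bfffbagacbahdagc'
  #10 SA[10]=3  'bgffbggaabfffbagacbahdagc'
  #11 SA[11]=7  'bggaabfffbagacbahdagc'
  #12 SA[12]=27  'c'
  #13 SA[13]=20  'cbahdagc'
  #14 SA[14]=24  'dagc'
  #15 SA[15]=0  'ebfbgffbggaabfffbagacbahdagc'
  #16 SA[16]=15  'fbagacbahdagc'
  #17 SA[17]=2  'fbgffbggaabfffbagacbahdagc'
  #18 SA[18]=6  'fbggaabfffbagacbahdagc'
  #19 SA[19]=14  'ffbagacbahdagc'
  #20 SA[20]=5  'ffbggaabfffbagacbahdagc'
  #21 SA[21]=13  'fffbagacbahdagc'
  #22 SA[22]=9  'gaabfffbagacbahdagc'
  #23 SA[23]=18  'gacbahdagc'
  #24 SA[24]=26  'gc'
  #25 SA[25]=4  'gffbggaabfffbagacbahdagc'
  #26 SA[26]=8  'ggaabfffbagacbahdagc'
  #27 SA[27]=23  'hdagc'

SA = [10, 11, 19, 17, 25, 22, 16, 21, 1, 12, 3, 7, 27, 20, 24, 0, 15, 2, 6, 14, 5, 13, 9, 18, 26, 4, 8, 23]
rank  pair      lcp
   1  s[10:],s[11:]  1  'a'
   2  s[11:],s[19:]  1  'a'
   3  s[19:],s[17:]  1  'a'
   4  s[17:],s[25:]  2  'ag'
   5  s[25:],s[22:]  1  'a'
   6  s[22:],s[16:]  0  ''
   7  s[16:],s[21:]  2  'ba'
   8  s[21:],s[1:]  1  'b'
   9  s[1:],s[12:]  2  'bf'
  10  s[12:],s[3:]  1  'b'
  11  s[3:],s[7:]  2  'bg'
  12  s[7:],s[27:]  0  ''
  13  s[27:],s[20:]  1  'c'
  14  s[20:],s[24:]  0  ''
  15  s[24:],s[0:]  0  ''
  16  s[0:],s[15:]  0  ''
  17  s[15:],s[2:]  2  'fb'
  18  s[2:],s[6:]  3  'fbg'
  19  s[6:],s[14:]  1  'f'
  20  s[14:],s[5:]  3  'ffb'
  21  s[5:],s[13:]  2  'ff'
  22  s[13:],s[9:]  0  ''
  23  s[9:],s[18:]  2  'ga'
  24  s[18:],s[26:]  1  'g'
  25  s[26:],s[4:]  1  'g'
  26  s[4:],s[8:]  1  'g'
  27  s[8:],s[23:]  0  ''

n(n+1)/2 = 28·29/2 = 406
Σ LCP = 0 + 1 + 1 + 1 + 2 + 1 + 0 + 2 + 1 + 2 + 1 + 2 + 0 + 1 + 0 + 0 + 0 + 2 + 3 + 1 + 3 + 2 + 0 + 2 + 1 + 1 + 1 + 0 = 31
distinct = 406 − 31 = 375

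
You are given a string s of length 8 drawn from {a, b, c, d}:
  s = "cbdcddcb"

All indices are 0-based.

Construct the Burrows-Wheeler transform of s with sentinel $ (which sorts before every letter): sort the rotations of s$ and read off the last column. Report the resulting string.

bccd$ddbc

rank  rotation   last
    0  $cbdcddcb  b
    1  b$cbdcddc  c
    2  bdcddcb$c  c
    3  cb$cbdcdd  d
    4  cbdcddcb$  $
    5  cddcb$cbd  d
    6  dcb$cbdcd  d
    7  dcddcb$cb  b
    8  ddcb$cbdc  c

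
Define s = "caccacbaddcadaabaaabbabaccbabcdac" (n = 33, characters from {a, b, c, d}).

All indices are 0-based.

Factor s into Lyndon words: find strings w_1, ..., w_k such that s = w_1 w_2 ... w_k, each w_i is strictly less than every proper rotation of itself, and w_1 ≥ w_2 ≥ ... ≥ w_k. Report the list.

["c", "acc", "acbaddcad", "aab", "aaabbabaccbabcdac"]

emit factor 1: 'c' (i=0, period=1)
emit factor 2: 'acc' (i=1, period=3)
emit factor 3: 'acbaddcad' (i=4, period=9)
emit factor 4: 'aab' (i=13, period=3)
emit factor 5: 'aaabbabaccbabcdac' (i=16, period=17)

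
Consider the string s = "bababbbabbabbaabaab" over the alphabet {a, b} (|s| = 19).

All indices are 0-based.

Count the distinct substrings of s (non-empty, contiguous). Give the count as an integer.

141

sorted suffixes:
  #0 SA[0]=16  'aab'
  #1 SA[1]=13  'aabaab'
  #2 SA[2]=17  'ab'
  #3 SA[3]=14  'abaab'
  #4 SA[4]=1  'ababbbabbabbaabaab'
  #5 SA[5]=10  'abbaabaab'
  #6 SA[6]=7  'abbabbaabaab'
  #7 SA[7]=3  'abbbabbabbaabaab'
  #8 SA[8]=18  'b'
  #9 SA[9]=15  'baab'
  #10 SA[10]=12  'baabaab'
  #11 SA[11]=0  'bababbbabbabbaabaab'
  #12 SA[12]=9  'babbaabaab'
  #13 SA[13]=6  'babbabbaabaab'
  #14 SA[14]=2  'babbbabbabbaabaab'
  #15 SA[15]=11  'bbaabaab'
  #16 SA[16]=8  'bbabbaabaab'
  #17 SA[17]=5  'bbabbabbaabaab'
  #18 SA[18]=4  'bbbabbabbaabaab'

SA = [16, 13, 17, 14, 1, 10, 7, 3, 18, 15, 12, 0, 9, 6, 2, 11, 8, 5, 4]
i: (SA[i-1],SA[i]) lcp shared
  1: (16,13) 3 'aab'
  2: (13,17) 1 'a'
  3: (17,14) 2 'ab'
  4: (14,1) 3 'aba'
  5: (1,10) 2 'ab'
  6: (10,7) 4 'abba'
  7: (7,3) 3 'abb'
  8: (3,18) 0 ''
  9: (18,15) 1 'b'
  10: (15,12) 4 'baab'
  11: (12,0) 2 'ba'
  12: (0,9) 3 'bab'
  13: (9,6) 5 'babba'
  14: (6,2) 4 'babb'
  15: (2,11) 1 'b'
  16: (11,8) 3 'bba'
  17: (8,5) 6 'bbabba'
  18: (5,4) 2 'bb'

n(n+1)/2 = 19·20/2 = 190
Σ LCP = 0 + 3 + 1 + 2 + 3 + 2 + 4 + 3 + 0 + 1 + 4 + 2 + 3 + 5 + 4 + 1 + 3 + 6 + 2 = 49
distinct = 190 − 49 = 141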